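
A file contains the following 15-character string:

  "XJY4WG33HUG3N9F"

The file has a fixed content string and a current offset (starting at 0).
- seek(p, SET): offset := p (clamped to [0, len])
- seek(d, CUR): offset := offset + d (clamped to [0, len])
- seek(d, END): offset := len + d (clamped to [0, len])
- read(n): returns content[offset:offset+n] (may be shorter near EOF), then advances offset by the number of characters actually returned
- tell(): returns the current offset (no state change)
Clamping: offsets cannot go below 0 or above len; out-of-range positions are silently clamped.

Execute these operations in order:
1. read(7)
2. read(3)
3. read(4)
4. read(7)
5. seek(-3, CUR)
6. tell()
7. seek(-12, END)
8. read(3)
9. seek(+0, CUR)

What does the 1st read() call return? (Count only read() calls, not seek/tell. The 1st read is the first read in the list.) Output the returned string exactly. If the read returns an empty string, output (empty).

Answer: XJY4WG3

Derivation:
After 1 (read(7)): returned 'XJY4WG3', offset=7
After 2 (read(3)): returned '3HU', offset=10
After 3 (read(4)): returned 'G3N9', offset=14
After 4 (read(7)): returned 'F', offset=15
After 5 (seek(-3, CUR)): offset=12
After 6 (tell()): offset=12
After 7 (seek(-12, END)): offset=3
After 8 (read(3)): returned '4WG', offset=6
After 9 (seek(+0, CUR)): offset=6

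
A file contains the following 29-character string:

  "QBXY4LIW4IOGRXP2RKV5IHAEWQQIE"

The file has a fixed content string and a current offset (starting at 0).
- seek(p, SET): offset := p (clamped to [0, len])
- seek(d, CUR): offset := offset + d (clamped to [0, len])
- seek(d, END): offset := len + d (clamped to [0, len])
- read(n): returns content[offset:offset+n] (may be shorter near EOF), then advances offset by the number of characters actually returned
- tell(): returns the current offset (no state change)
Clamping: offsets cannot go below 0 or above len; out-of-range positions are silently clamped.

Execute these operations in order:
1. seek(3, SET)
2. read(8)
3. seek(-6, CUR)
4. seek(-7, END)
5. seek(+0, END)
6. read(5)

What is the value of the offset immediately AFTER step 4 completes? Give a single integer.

After 1 (seek(3, SET)): offset=3
After 2 (read(8)): returned 'Y4LIW4IO', offset=11
After 3 (seek(-6, CUR)): offset=5
After 4 (seek(-7, END)): offset=22

Answer: 22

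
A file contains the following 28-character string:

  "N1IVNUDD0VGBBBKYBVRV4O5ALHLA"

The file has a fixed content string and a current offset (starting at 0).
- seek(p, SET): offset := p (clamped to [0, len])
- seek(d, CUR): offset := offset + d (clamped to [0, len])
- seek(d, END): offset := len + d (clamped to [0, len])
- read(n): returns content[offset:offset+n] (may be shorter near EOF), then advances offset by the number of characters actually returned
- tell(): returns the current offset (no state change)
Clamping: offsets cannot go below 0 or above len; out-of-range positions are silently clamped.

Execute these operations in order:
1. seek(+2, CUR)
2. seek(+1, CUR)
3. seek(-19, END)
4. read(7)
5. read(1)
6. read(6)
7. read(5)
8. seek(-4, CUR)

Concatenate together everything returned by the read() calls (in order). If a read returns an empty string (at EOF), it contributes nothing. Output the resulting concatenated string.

Answer: VGBBBKYBVRV4O5ALHLA

Derivation:
After 1 (seek(+2, CUR)): offset=2
After 2 (seek(+1, CUR)): offset=3
After 3 (seek(-19, END)): offset=9
After 4 (read(7)): returned 'VGBBBKY', offset=16
After 5 (read(1)): returned 'B', offset=17
After 6 (read(6)): returned 'VRV4O5', offset=23
After 7 (read(5)): returned 'ALHLA', offset=28
After 8 (seek(-4, CUR)): offset=24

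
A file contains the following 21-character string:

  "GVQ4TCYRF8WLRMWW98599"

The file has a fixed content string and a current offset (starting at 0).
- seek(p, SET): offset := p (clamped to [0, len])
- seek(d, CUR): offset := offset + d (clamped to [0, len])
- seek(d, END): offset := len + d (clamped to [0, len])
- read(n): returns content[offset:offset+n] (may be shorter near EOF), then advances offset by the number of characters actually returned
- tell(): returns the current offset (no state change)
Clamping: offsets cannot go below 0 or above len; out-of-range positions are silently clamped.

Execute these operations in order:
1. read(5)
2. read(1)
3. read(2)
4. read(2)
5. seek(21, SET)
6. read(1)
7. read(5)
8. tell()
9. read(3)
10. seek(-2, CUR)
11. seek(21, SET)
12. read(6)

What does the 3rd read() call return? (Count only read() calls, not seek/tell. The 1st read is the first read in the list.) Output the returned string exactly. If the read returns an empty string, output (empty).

Answer: YR

Derivation:
After 1 (read(5)): returned 'GVQ4T', offset=5
After 2 (read(1)): returned 'C', offset=6
After 3 (read(2)): returned 'YR', offset=8
After 4 (read(2)): returned 'F8', offset=10
After 5 (seek(21, SET)): offset=21
After 6 (read(1)): returned '', offset=21
After 7 (read(5)): returned '', offset=21
After 8 (tell()): offset=21
After 9 (read(3)): returned '', offset=21
After 10 (seek(-2, CUR)): offset=19
After 11 (seek(21, SET)): offset=21
After 12 (read(6)): returned '', offset=21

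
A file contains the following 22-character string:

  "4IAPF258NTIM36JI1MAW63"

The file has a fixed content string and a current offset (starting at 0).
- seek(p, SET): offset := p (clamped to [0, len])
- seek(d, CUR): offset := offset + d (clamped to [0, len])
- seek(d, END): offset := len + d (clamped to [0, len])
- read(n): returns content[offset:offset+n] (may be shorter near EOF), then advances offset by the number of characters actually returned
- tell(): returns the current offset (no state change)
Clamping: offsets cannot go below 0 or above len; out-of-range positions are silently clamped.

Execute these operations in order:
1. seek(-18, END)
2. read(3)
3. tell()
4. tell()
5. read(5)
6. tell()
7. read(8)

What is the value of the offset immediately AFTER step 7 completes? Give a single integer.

Answer: 20

Derivation:
After 1 (seek(-18, END)): offset=4
After 2 (read(3)): returned 'F25', offset=7
After 3 (tell()): offset=7
After 4 (tell()): offset=7
After 5 (read(5)): returned '8NTIM', offset=12
After 6 (tell()): offset=12
After 7 (read(8)): returned '36JI1MAW', offset=20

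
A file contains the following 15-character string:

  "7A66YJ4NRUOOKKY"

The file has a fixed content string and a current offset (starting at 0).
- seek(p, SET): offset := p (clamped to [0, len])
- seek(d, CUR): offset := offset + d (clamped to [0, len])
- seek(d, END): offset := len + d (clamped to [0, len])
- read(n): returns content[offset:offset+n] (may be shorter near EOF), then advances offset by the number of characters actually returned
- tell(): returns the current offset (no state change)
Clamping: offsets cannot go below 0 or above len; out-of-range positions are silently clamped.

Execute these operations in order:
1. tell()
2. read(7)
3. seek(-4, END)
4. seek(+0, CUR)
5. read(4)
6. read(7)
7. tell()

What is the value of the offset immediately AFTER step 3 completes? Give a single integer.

Answer: 11

Derivation:
After 1 (tell()): offset=0
After 2 (read(7)): returned '7A66YJ4', offset=7
After 3 (seek(-4, END)): offset=11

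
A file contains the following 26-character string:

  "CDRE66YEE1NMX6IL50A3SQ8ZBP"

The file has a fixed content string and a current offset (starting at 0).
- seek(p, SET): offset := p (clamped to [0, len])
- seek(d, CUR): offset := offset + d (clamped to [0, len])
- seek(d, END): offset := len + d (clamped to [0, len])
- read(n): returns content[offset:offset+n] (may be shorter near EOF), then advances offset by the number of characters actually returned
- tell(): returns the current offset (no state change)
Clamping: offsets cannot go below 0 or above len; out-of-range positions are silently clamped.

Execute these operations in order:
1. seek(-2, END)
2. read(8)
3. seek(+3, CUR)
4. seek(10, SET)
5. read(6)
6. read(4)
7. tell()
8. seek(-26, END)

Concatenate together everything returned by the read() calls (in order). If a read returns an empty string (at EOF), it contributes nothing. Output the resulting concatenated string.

Answer: BPNMX6IL50A3

Derivation:
After 1 (seek(-2, END)): offset=24
After 2 (read(8)): returned 'BP', offset=26
After 3 (seek(+3, CUR)): offset=26
After 4 (seek(10, SET)): offset=10
After 5 (read(6)): returned 'NMX6IL', offset=16
After 6 (read(4)): returned '50A3', offset=20
After 7 (tell()): offset=20
After 8 (seek(-26, END)): offset=0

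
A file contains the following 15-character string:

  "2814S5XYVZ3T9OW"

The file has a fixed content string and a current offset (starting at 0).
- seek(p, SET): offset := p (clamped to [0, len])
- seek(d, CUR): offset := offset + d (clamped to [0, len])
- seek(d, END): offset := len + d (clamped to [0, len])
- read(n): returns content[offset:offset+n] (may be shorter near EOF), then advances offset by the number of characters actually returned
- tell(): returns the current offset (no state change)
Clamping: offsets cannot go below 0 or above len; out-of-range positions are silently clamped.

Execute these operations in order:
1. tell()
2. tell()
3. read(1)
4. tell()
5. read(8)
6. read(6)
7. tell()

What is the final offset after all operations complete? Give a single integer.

Answer: 15

Derivation:
After 1 (tell()): offset=0
After 2 (tell()): offset=0
After 3 (read(1)): returned '2', offset=1
After 4 (tell()): offset=1
After 5 (read(8)): returned '814S5XYV', offset=9
After 6 (read(6)): returned 'Z3T9OW', offset=15
After 7 (tell()): offset=15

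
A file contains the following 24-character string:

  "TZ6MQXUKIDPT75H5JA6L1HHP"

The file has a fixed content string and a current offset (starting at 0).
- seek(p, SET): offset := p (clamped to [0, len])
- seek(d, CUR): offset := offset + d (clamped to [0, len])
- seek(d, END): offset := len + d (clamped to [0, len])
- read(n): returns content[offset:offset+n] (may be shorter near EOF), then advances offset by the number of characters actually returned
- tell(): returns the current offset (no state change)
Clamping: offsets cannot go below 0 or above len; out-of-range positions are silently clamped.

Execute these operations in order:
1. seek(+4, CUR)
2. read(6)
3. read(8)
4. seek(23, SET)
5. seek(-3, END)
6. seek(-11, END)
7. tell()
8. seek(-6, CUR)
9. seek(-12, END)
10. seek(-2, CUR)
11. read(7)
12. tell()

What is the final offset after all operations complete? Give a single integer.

After 1 (seek(+4, CUR)): offset=4
After 2 (read(6)): returned 'QXUKID', offset=10
After 3 (read(8)): returned 'PT75H5JA', offset=18
After 4 (seek(23, SET)): offset=23
After 5 (seek(-3, END)): offset=21
After 6 (seek(-11, END)): offset=13
After 7 (tell()): offset=13
After 8 (seek(-6, CUR)): offset=7
After 9 (seek(-12, END)): offset=12
After 10 (seek(-2, CUR)): offset=10
After 11 (read(7)): returned 'PT75H5J', offset=17
After 12 (tell()): offset=17

Answer: 17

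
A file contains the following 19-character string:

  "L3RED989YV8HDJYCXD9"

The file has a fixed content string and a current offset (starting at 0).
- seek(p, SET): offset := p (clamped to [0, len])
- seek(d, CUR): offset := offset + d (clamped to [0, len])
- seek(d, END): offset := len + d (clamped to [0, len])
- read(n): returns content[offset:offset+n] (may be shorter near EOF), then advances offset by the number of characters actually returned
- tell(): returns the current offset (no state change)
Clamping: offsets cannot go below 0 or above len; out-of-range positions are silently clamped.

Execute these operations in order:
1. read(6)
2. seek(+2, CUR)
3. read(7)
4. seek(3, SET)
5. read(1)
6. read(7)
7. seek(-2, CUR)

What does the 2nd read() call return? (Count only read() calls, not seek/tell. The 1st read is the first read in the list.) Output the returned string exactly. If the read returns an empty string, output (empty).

After 1 (read(6)): returned 'L3RED9', offset=6
After 2 (seek(+2, CUR)): offset=8
After 3 (read(7)): returned 'YV8HDJY', offset=15
After 4 (seek(3, SET)): offset=3
After 5 (read(1)): returned 'E', offset=4
After 6 (read(7)): returned 'D989YV8', offset=11
After 7 (seek(-2, CUR)): offset=9

Answer: YV8HDJY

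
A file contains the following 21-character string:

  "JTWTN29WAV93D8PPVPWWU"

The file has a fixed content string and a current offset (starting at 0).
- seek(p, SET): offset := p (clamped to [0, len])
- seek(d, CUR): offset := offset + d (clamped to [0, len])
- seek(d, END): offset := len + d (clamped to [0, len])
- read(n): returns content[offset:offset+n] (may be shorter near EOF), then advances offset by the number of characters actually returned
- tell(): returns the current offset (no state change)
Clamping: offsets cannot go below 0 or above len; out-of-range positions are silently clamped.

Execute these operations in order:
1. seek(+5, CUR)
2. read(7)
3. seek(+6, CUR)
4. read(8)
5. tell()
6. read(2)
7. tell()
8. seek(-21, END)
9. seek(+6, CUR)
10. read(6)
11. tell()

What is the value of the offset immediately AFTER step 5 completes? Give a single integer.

After 1 (seek(+5, CUR)): offset=5
After 2 (read(7)): returned '29WAV93', offset=12
After 3 (seek(+6, CUR)): offset=18
After 4 (read(8)): returned 'WWU', offset=21
After 5 (tell()): offset=21

Answer: 21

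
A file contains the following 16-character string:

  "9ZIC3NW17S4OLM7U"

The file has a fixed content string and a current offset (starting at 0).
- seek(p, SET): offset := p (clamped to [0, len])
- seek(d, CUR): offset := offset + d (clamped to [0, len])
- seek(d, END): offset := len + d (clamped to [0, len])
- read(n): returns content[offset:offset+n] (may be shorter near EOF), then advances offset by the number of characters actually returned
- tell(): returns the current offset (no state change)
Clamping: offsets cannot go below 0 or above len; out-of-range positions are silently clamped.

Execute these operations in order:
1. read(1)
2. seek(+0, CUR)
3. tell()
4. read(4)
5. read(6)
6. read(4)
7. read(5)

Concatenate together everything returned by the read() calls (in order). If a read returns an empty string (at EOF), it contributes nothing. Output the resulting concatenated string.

After 1 (read(1)): returned '9', offset=1
After 2 (seek(+0, CUR)): offset=1
After 3 (tell()): offset=1
After 4 (read(4)): returned 'ZIC3', offset=5
After 5 (read(6)): returned 'NW17S4', offset=11
After 6 (read(4)): returned 'OLM7', offset=15
After 7 (read(5)): returned 'U', offset=16

Answer: 9ZIC3NW17S4OLM7U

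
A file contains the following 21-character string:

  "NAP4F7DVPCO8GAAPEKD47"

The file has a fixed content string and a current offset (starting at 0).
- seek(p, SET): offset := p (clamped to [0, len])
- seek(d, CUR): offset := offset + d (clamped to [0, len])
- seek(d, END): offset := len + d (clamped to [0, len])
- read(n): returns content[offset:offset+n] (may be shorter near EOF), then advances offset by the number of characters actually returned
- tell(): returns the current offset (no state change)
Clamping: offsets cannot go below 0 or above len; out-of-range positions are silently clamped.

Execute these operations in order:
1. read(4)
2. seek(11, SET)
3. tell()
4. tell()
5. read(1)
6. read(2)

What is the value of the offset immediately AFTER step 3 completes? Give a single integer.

Answer: 11

Derivation:
After 1 (read(4)): returned 'NAP4', offset=4
After 2 (seek(11, SET)): offset=11
After 3 (tell()): offset=11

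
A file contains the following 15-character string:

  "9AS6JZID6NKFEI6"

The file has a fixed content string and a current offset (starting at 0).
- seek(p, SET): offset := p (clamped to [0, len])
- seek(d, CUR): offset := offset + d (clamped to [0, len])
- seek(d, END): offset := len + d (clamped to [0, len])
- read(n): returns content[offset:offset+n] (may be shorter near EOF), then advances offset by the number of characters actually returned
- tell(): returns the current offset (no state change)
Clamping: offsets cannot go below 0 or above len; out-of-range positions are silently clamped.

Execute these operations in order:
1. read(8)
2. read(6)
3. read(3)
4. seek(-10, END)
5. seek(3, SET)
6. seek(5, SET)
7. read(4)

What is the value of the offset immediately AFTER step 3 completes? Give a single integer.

After 1 (read(8)): returned '9AS6JZID', offset=8
After 2 (read(6)): returned '6NKFEI', offset=14
After 3 (read(3)): returned '6', offset=15

Answer: 15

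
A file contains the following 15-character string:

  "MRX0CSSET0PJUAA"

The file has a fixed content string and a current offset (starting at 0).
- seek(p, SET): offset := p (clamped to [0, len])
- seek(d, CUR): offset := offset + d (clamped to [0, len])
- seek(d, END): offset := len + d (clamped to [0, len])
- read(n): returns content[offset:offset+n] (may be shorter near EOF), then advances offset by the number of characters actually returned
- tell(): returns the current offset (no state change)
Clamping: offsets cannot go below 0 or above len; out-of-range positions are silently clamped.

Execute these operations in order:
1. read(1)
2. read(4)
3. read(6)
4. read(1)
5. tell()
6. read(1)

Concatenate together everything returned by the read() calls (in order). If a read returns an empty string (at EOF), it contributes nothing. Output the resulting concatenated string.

After 1 (read(1)): returned 'M', offset=1
After 2 (read(4)): returned 'RX0C', offset=5
After 3 (read(6)): returned 'SSET0P', offset=11
After 4 (read(1)): returned 'J', offset=12
After 5 (tell()): offset=12
After 6 (read(1)): returned 'U', offset=13

Answer: MRX0CSSET0PJU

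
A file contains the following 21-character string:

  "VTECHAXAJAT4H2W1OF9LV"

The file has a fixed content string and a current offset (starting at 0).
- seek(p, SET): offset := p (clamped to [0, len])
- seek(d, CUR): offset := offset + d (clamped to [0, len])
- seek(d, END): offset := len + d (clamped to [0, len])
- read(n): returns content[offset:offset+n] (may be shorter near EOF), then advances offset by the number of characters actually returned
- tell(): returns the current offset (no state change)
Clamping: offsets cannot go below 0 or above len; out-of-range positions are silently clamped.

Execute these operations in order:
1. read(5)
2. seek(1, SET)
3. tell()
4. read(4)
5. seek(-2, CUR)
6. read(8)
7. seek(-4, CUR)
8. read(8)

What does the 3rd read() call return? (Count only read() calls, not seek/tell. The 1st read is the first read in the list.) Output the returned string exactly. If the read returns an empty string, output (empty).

Answer: CHAXAJAT

Derivation:
After 1 (read(5)): returned 'VTECH', offset=5
After 2 (seek(1, SET)): offset=1
After 3 (tell()): offset=1
After 4 (read(4)): returned 'TECH', offset=5
After 5 (seek(-2, CUR)): offset=3
After 6 (read(8)): returned 'CHAXAJAT', offset=11
After 7 (seek(-4, CUR)): offset=7
After 8 (read(8)): returned 'AJAT4H2W', offset=15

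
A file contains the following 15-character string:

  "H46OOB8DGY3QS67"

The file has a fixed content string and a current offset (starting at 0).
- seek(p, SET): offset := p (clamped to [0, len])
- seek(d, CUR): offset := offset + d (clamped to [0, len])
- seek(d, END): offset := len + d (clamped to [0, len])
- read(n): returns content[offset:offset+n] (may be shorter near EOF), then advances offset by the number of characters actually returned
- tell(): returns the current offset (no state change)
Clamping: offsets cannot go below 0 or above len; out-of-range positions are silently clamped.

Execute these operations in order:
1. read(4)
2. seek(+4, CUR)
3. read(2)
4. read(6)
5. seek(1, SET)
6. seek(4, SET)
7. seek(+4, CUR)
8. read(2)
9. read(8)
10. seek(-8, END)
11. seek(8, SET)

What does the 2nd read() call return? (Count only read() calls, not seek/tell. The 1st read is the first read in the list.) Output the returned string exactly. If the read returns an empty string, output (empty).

Answer: GY

Derivation:
After 1 (read(4)): returned 'H46O', offset=4
After 2 (seek(+4, CUR)): offset=8
After 3 (read(2)): returned 'GY', offset=10
After 4 (read(6)): returned '3QS67', offset=15
After 5 (seek(1, SET)): offset=1
After 6 (seek(4, SET)): offset=4
After 7 (seek(+4, CUR)): offset=8
After 8 (read(2)): returned 'GY', offset=10
After 9 (read(8)): returned '3QS67', offset=15
After 10 (seek(-8, END)): offset=7
After 11 (seek(8, SET)): offset=8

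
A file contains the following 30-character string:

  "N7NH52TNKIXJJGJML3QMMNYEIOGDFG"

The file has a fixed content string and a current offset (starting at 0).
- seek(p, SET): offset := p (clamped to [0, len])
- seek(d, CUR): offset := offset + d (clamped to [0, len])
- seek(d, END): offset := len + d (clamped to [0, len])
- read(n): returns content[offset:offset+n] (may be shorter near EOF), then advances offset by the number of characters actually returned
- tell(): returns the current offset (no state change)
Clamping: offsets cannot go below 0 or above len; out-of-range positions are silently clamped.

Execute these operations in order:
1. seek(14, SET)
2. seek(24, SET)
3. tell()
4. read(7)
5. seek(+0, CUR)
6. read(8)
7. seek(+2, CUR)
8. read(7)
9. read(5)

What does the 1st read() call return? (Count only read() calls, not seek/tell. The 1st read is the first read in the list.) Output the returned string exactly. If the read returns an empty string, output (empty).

Answer: IOGDFG

Derivation:
After 1 (seek(14, SET)): offset=14
After 2 (seek(24, SET)): offset=24
After 3 (tell()): offset=24
After 4 (read(7)): returned 'IOGDFG', offset=30
After 5 (seek(+0, CUR)): offset=30
After 6 (read(8)): returned '', offset=30
After 7 (seek(+2, CUR)): offset=30
After 8 (read(7)): returned '', offset=30
After 9 (read(5)): returned '', offset=30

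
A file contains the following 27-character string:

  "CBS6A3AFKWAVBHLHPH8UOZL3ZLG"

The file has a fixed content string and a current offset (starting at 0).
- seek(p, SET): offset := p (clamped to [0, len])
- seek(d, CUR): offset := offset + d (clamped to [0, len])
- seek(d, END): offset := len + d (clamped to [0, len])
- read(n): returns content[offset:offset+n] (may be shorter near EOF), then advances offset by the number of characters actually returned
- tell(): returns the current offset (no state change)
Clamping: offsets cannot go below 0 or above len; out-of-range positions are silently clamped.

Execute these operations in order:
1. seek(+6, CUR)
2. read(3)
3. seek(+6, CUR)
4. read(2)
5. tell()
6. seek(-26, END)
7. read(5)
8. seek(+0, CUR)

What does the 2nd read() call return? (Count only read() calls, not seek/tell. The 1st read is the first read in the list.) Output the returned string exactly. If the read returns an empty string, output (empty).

After 1 (seek(+6, CUR)): offset=6
After 2 (read(3)): returned 'AFK', offset=9
After 3 (seek(+6, CUR)): offset=15
After 4 (read(2)): returned 'HP', offset=17
After 5 (tell()): offset=17
After 6 (seek(-26, END)): offset=1
After 7 (read(5)): returned 'BS6A3', offset=6
After 8 (seek(+0, CUR)): offset=6

Answer: HP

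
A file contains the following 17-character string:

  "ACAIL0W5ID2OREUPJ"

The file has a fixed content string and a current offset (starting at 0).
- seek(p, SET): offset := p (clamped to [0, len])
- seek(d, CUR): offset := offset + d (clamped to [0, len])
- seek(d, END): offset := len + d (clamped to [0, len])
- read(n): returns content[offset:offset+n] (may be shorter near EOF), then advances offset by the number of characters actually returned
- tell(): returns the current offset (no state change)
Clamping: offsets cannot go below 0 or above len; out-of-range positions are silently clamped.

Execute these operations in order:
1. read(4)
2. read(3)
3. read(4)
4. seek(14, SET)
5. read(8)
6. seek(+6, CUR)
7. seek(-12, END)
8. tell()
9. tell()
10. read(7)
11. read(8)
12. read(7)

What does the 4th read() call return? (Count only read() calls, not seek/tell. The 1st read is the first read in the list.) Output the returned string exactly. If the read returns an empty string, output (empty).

Answer: UPJ

Derivation:
After 1 (read(4)): returned 'ACAI', offset=4
After 2 (read(3)): returned 'L0W', offset=7
After 3 (read(4)): returned '5ID2', offset=11
After 4 (seek(14, SET)): offset=14
After 5 (read(8)): returned 'UPJ', offset=17
After 6 (seek(+6, CUR)): offset=17
After 7 (seek(-12, END)): offset=5
After 8 (tell()): offset=5
After 9 (tell()): offset=5
After 10 (read(7)): returned '0W5ID2O', offset=12
After 11 (read(8)): returned 'REUPJ', offset=17
After 12 (read(7)): returned '', offset=17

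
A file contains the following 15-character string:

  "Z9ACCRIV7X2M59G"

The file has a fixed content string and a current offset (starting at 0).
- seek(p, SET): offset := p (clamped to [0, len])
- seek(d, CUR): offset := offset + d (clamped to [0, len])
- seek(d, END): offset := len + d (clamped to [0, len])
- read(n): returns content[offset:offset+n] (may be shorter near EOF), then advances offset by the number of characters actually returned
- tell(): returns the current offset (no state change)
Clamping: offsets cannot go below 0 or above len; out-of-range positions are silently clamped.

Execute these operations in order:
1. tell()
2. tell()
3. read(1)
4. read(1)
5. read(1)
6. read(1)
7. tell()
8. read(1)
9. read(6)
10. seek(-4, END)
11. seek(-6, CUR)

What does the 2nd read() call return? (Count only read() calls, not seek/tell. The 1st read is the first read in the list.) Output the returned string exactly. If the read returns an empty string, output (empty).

Answer: 9

Derivation:
After 1 (tell()): offset=0
After 2 (tell()): offset=0
After 3 (read(1)): returned 'Z', offset=1
After 4 (read(1)): returned '9', offset=2
After 5 (read(1)): returned 'A', offset=3
After 6 (read(1)): returned 'C', offset=4
After 7 (tell()): offset=4
After 8 (read(1)): returned 'C', offset=5
After 9 (read(6)): returned 'RIV7X2', offset=11
After 10 (seek(-4, END)): offset=11
After 11 (seek(-6, CUR)): offset=5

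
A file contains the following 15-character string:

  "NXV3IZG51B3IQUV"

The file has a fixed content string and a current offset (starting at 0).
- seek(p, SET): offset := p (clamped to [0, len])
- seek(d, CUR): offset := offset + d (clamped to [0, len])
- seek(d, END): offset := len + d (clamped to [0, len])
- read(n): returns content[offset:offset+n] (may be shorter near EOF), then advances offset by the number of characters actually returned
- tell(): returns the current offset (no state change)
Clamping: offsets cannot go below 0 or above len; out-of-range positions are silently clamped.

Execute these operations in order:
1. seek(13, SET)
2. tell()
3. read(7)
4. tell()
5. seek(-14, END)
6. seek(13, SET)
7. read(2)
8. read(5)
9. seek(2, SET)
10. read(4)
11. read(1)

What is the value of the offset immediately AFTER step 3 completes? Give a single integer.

After 1 (seek(13, SET)): offset=13
After 2 (tell()): offset=13
After 3 (read(7)): returned 'UV', offset=15

Answer: 15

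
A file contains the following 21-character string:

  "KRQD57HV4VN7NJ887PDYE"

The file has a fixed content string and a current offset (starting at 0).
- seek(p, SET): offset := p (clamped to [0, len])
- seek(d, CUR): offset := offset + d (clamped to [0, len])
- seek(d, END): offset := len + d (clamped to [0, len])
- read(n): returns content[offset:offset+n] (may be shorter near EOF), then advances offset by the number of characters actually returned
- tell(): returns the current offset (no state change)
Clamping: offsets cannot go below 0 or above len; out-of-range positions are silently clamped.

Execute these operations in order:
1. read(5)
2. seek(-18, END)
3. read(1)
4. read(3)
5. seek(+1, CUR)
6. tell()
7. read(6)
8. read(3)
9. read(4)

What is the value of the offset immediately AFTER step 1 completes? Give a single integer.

After 1 (read(5)): returned 'KRQD5', offset=5

Answer: 5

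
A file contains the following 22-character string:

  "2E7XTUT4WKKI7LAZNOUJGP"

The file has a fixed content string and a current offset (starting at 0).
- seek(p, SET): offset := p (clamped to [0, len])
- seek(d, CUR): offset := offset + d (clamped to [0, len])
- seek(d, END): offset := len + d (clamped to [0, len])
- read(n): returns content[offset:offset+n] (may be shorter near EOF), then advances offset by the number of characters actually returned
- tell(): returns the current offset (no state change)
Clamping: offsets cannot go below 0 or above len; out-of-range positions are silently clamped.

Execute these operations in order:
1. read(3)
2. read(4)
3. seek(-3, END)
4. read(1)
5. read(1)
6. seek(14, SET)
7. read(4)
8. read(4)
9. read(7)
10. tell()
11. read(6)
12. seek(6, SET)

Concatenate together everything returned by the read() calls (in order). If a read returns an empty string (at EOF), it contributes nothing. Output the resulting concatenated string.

Answer: 2E7XTUTJGAZNOUJGP

Derivation:
After 1 (read(3)): returned '2E7', offset=3
After 2 (read(4)): returned 'XTUT', offset=7
After 3 (seek(-3, END)): offset=19
After 4 (read(1)): returned 'J', offset=20
After 5 (read(1)): returned 'G', offset=21
After 6 (seek(14, SET)): offset=14
After 7 (read(4)): returned 'AZNO', offset=18
After 8 (read(4)): returned 'UJGP', offset=22
After 9 (read(7)): returned '', offset=22
After 10 (tell()): offset=22
After 11 (read(6)): returned '', offset=22
After 12 (seek(6, SET)): offset=6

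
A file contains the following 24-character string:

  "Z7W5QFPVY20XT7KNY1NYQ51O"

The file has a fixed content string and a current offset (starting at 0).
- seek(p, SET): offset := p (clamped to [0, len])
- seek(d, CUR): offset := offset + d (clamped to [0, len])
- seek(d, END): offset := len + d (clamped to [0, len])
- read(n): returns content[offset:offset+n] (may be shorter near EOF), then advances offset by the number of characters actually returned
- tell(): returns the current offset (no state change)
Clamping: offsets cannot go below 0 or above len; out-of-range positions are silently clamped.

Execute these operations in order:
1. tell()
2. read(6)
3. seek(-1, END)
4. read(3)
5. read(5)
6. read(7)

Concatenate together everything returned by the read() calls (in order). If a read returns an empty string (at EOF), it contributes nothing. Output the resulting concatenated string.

Answer: Z7W5QFO

Derivation:
After 1 (tell()): offset=0
After 2 (read(6)): returned 'Z7W5QF', offset=6
After 3 (seek(-1, END)): offset=23
After 4 (read(3)): returned 'O', offset=24
After 5 (read(5)): returned '', offset=24
After 6 (read(7)): returned '', offset=24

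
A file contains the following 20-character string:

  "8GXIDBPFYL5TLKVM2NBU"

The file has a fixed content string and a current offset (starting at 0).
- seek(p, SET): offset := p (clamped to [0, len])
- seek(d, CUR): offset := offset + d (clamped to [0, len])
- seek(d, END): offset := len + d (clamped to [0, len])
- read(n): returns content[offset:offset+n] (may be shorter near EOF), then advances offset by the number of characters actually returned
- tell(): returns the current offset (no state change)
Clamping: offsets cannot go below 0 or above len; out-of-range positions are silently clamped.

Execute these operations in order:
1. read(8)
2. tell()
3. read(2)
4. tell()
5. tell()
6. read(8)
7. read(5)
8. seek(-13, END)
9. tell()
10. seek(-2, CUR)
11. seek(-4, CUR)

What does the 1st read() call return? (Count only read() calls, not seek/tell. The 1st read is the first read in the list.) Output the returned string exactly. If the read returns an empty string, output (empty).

Answer: 8GXIDBPF

Derivation:
After 1 (read(8)): returned '8GXIDBPF', offset=8
After 2 (tell()): offset=8
After 3 (read(2)): returned 'YL', offset=10
After 4 (tell()): offset=10
After 5 (tell()): offset=10
After 6 (read(8)): returned '5TLKVM2N', offset=18
After 7 (read(5)): returned 'BU', offset=20
After 8 (seek(-13, END)): offset=7
After 9 (tell()): offset=7
After 10 (seek(-2, CUR)): offset=5
After 11 (seek(-4, CUR)): offset=1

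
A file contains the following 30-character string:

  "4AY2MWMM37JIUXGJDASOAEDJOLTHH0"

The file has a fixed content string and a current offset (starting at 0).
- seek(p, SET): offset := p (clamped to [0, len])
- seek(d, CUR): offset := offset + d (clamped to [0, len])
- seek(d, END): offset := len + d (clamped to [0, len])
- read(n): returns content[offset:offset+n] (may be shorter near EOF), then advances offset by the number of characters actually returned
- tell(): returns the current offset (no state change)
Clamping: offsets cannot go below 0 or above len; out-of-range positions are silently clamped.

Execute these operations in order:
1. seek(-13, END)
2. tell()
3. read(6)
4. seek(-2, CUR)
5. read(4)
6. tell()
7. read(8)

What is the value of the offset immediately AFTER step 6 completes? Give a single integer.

After 1 (seek(-13, END)): offset=17
After 2 (tell()): offset=17
After 3 (read(6)): returned 'ASOAED', offset=23
After 4 (seek(-2, CUR)): offset=21
After 5 (read(4)): returned 'EDJO', offset=25
After 6 (tell()): offset=25

Answer: 25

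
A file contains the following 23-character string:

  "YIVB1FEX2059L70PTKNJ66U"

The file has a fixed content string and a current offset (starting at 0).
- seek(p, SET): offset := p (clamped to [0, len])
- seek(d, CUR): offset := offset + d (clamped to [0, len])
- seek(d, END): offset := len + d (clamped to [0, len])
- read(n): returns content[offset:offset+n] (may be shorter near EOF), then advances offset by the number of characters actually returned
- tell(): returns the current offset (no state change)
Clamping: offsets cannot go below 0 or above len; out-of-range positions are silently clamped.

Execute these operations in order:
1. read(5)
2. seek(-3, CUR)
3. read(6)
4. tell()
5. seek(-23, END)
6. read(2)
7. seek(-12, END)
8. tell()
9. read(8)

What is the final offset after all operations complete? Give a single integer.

Answer: 19

Derivation:
After 1 (read(5)): returned 'YIVB1', offset=5
After 2 (seek(-3, CUR)): offset=2
After 3 (read(6)): returned 'VB1FEX', offset=8
After 4 (tell()): offset=8
After 5 (seek(-23, END)): offset=0
After 6 (read(2)): returned 'YI', offset=2
After 7 (seek(-12, END)): offset=11
After 8 (tell()): offset=11
After 9 (read(8)): returned '9L70PTKN', offset=19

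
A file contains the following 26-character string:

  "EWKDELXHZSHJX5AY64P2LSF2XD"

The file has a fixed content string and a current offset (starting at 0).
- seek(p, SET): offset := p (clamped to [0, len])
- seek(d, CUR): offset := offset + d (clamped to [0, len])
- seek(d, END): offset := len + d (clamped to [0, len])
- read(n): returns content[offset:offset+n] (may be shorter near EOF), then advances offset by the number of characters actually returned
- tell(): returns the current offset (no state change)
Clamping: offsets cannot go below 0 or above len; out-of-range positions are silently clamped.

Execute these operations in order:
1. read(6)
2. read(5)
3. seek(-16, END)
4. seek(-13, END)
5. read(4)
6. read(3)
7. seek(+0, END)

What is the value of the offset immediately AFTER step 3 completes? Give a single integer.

After 1 (read(6)): returned 'EWKDEL', offset=6
After 2 (read(5)): returned 'XHZSH', offset=11
After 3 (seek(-16, END)): offset=10

Answer: 10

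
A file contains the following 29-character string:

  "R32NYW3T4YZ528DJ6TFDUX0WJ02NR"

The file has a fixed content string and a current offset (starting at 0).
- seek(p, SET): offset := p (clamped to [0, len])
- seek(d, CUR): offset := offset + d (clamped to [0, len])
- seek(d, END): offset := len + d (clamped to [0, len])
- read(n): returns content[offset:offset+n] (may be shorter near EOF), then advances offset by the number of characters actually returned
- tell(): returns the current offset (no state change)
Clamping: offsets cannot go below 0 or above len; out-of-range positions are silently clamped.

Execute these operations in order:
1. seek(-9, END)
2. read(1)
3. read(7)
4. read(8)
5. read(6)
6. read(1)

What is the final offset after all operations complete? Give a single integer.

After 1 (seek(-9, END)): offset=20
After 2 (read(1)): returned 'U', offset=21
After 3 (read(7)): returned 'X0WJ02N', offset=28
After 4 (read(8)): returned 'R', offset=29
After 5 (read(6)): returned '', offset=29
After 6 (read(1)): returned '', offset=29

Answer: 29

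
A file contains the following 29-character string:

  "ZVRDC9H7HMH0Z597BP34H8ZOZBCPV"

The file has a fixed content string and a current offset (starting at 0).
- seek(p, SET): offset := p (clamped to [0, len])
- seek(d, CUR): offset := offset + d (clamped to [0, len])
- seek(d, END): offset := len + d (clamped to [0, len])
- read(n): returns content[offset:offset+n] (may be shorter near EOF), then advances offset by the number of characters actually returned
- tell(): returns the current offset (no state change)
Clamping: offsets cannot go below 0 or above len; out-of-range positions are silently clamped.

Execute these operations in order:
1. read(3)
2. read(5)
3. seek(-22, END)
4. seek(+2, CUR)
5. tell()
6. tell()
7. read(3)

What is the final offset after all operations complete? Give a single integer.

After 1 (read(3)): returned 'ZVR', offset=3
After 2 (read(5)): returned 'DC9H7', offset=8
After 3 (seek(-22, END)): offset=7
After 4 (seek(+2, CUR)): offset=9
After 5 (tell()): offset=9
After 6 (tell()): offset=9
After 7 (read(3)): returned 'MH0', offset=12

Answer: 12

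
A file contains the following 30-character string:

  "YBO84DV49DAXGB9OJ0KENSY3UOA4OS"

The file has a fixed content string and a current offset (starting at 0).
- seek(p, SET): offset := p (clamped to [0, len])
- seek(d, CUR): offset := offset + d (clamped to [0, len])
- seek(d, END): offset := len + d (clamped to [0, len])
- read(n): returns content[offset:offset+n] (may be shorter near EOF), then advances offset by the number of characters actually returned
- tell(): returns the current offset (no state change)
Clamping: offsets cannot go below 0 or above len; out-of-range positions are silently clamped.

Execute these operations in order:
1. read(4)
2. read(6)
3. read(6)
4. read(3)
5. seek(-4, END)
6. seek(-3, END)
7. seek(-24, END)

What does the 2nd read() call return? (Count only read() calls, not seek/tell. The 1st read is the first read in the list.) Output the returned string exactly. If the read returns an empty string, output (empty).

After 1 (read(4)): returned 'YBO8', offset=4
After 2 (read(6)): returned '4DV49D', offset=10
After 3 (read(6)): returned 'AXGB9O', offset=16
After 4 (read(3)): returned 'J0K', offset=19
After 5 (seek(-4, END)): offset=26
After 6 (seek(-3, END)): offset=27
After 7 (seek(-24, END)): offset=6

Answer: 4DV49D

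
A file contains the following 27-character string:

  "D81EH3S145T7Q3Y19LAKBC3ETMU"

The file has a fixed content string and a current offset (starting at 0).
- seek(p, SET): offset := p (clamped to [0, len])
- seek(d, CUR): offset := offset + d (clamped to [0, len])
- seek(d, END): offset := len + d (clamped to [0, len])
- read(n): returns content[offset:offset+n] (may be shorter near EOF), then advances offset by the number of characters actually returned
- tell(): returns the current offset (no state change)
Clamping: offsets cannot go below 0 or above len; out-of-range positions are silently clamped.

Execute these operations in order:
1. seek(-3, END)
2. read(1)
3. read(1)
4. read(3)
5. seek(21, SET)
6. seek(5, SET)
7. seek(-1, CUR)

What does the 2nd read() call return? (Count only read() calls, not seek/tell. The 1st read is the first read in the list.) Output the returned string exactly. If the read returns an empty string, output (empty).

Answer: M

Derivation:
After 1 (seek(-3, END)): offset=24
After 2 (read(1)): returned 'T', offset=25
After 3 (read(1)): returned 'M', offset=26
After 4 (read(3)): returned 'U', offset=27
After 5 (seek(21, SET)): offset=21
After 6 (seek(5, SET)): offset=5
After 7 (seek(-1, CUR)): offset=4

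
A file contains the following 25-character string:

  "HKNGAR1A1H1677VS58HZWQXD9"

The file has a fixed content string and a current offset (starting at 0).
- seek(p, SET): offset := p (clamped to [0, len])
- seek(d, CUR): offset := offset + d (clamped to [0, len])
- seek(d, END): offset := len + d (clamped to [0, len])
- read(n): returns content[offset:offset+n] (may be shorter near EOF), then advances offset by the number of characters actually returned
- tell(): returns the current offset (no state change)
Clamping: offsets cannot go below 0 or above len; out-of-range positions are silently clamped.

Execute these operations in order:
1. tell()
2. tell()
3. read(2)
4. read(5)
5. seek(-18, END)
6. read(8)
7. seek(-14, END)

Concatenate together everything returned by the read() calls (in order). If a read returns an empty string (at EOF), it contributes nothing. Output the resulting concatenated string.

After 1 (tell()): offset=0
After 2 (tell()): offset=0
After 3 (read(2)): returned 'HK', offset=2
After 4 (read(5)): returned 'NGAR1', offset=7
After 5 (seek(-18, END)): offset=7
After 6 (read(8)): returned 'A1H1677V', offset=15
After 7 (seek(-14, END)): offset=11

Answer: HKNGAR1A1H1677V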